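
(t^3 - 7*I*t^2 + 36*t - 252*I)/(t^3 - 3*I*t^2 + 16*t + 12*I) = (t^2 - I*t + 42)/(t^2 + 3*I*t - 2)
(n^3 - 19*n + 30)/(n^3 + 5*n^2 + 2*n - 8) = (n^3 - 19*n + 30)/(n^3 + 5*n^2 + 2*n - 8)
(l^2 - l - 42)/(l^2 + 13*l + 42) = (l - 7)/(l + 7)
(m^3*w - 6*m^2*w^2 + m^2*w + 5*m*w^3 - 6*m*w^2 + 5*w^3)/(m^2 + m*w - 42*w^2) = w*(m^3 - 6*m^2*w + m^2 + 5*m*w^2 - 6*m*w + 5*w^2)/(m^2 + m*w - 42*w^2)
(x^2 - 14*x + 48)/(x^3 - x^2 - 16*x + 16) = (x^2 - 14*x + 48)/(x^3 - x^2 - 16*x + 16)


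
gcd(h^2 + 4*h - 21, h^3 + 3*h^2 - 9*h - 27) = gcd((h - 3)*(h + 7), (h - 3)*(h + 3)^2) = h - 3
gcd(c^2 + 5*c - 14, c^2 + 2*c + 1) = 1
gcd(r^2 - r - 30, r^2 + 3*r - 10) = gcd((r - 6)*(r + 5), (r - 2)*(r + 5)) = r + 5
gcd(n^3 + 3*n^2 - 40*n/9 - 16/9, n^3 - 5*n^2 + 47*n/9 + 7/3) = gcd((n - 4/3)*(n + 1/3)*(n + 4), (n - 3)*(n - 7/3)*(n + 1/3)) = n + 1/3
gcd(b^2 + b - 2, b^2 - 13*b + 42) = 1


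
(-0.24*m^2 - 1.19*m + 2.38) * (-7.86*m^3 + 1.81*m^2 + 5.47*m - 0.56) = 1.8864*m^5 + 8.919*m^4 - 22.1735*m^3 - 2.0671*m^2 + 13.685*m - 1.3328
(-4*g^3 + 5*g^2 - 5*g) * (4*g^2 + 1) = -16*g^5 + 20*g^4 - 24*g^3 + 5*g^2 - 5*g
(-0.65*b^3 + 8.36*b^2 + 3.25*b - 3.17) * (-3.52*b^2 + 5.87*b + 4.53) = 2.288*b^5 - 33.2427*b^4 + 34.6887*b^3 + 68.1067*b^2 - 3.8854*b - 14.3601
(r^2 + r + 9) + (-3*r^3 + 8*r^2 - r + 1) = -3*r^3 + 9*r^2 + 10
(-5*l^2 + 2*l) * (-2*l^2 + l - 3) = 10*l^4 - 9*l^3 + 17*l^2 - 6*l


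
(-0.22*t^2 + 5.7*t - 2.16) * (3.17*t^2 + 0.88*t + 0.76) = -0.6974*t^4 + 17.8754*t^3 - 1.9984*t^2 + 2.4312*t - 1.6416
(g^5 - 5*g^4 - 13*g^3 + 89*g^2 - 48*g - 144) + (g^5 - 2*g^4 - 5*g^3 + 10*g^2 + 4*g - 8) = 2*g^5 - 7*g^4 - 18*g^3 + 99*g^2 - 44*g - 152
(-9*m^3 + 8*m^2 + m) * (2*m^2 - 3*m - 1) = -18*m^5 + 43*m^4 - 13*m^3 - 11*m^2 - m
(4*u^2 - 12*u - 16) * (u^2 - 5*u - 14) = 4*u^4 - 32*u^3 - 12*u^2 + 248*u + 224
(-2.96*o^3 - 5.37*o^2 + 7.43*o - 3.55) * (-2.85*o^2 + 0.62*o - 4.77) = 8.436*o^5 + 13.4693*o^4 - 10.3857*o^3 + 40.339*o^2 - 37.6421*o + 16.9335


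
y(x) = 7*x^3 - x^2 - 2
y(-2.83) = -168.67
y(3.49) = 283.38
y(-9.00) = -5186.00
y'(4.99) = 512.92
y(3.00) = 178.00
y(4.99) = 842.86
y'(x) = 21*x^2 - 2*x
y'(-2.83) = 173.85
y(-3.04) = -207.90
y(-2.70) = -147.07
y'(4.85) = 484.27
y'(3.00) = 183.00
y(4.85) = 773.07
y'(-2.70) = 158.49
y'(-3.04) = 200.15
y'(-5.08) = 552.09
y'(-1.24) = 34.77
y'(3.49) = 248.80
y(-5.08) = -945.48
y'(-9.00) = 1719.00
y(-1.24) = -16.88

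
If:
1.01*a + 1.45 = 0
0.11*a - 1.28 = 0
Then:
No Solution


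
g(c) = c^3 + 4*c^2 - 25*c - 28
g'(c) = 3*c^2 + 8*c - 25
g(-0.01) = -27.75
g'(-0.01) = -25.08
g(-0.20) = -22.85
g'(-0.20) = -26.48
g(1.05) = -48.68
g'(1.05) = -13.29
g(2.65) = -47.55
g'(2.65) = 17.27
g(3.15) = -35.80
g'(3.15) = 29.97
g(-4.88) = 73.04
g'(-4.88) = 7.40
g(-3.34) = 62.86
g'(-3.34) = -18.25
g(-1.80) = 24.13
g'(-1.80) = -29.68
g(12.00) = 1976.00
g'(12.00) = 503.00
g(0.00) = -28.00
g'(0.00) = -25.00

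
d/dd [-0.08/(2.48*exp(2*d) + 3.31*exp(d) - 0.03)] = (0.3968*exp(d) + 0.2648)*exp(d)/(2.48*exp(2*d) + 3.31*exp(d) - 0.03)^2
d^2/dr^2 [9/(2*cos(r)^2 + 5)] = 36*(-4*sin(r)^4 - 8*sin(r)^2 + 7)/(cos(2*r) + 6)^3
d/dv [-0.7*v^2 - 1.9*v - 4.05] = -1.4*v - 1.9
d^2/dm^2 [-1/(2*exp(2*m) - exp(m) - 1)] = (2*(4*exp(m) - 1)^2*exp(m) + (8*exp(m) - 1)*(-2*exp(2*m) + exp(m) + 1))*exp(m)/(-2*exp(2*m) + exp(m) + 1)^3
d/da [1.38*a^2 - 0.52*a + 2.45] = 2.76*a - 0.52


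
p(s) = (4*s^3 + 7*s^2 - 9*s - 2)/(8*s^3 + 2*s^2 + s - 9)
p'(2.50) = 0.00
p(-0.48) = -0.35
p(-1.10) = -0.60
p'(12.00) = 0.00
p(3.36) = 0.62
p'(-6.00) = -0.03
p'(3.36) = -0.01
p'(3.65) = -0.01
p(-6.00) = 0.34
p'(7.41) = -0.01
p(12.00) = 0.55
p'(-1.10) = -0.30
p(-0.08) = 0.14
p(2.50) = 0.62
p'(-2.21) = -0.34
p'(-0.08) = 1.12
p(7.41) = 0.58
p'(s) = (-24*s^2 - 4*s - 1)*(4*s^3 + 7*s^2 - 9*s - 2)/(8*s^3 + 2*s^2 + s - 9)^2 + (12*s^2 + 14*s - 9)/(8*s^3 + 2*s^2 + s - 9)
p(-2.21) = -0.10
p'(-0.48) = 1.14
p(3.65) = 0.62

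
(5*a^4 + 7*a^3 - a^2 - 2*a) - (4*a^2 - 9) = 5*a^4 + 7*a^3 - 5*a^2 - 2*a + 9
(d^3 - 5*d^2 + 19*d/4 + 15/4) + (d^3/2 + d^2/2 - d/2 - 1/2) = 3*d^3/2 - 9*d^2/2 + 17*d/4 + 13/4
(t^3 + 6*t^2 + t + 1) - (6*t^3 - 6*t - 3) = -5*t^3 + 6*t^2 + 7*t + 4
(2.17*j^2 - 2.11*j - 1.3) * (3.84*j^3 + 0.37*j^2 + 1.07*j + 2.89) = 8.3328*j^5 - 7.2995*j^4 - 3.4508*j^3 + 3.5326*j^2 - 7.4889*j - 3.757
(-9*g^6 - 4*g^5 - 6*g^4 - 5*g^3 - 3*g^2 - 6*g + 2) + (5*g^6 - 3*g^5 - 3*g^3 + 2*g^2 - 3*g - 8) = -4*g^6 - 7*g^5 - 6*g^4 - 8*g^3 - g^2 - 9*g - 6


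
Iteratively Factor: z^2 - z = (z)*(z - 1)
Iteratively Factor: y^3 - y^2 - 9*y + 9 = (y - 1)*(y^2 - 9) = (y - 3)*(y - 1)*(y + 3)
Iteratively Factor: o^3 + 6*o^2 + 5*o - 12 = (o + 3)*(o^2 + 3*o - 4) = (o + 3)*(o + 4)*(o - 1)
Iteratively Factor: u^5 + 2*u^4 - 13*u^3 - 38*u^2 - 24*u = (u)*(u^4 + 2*u^3 - 13*u^2 - 38*u - 24) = u*(u - 4)*(u^3 + 6*u^2 + 11*u + 6) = u*(u - 4)*(u + 2)*(u^2 + 4*u + 3) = u*(u - 4)*(u + 1)*(u + 2)*(u + 3)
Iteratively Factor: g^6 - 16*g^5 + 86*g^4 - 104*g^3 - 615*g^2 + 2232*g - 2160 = (g - 4)*(g^5 - 12*g^4 + 38*g^3 + 48*g^2 - 423*g + 540) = (g - 4)*(g + 3)*(g^4 - 15*g^3 + 83*g^2 - 201*g + 180) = (g - 4)^2*(g + 3)*(g^3 - 11*g^2 + 39*g - 45) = (g - 4)^2*(g - 3)*(g + 3)*(g^2 - 8*g + 15) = (g - 5)*(g - 4)^2*(g - 3)*(g + 3)*(g - 3)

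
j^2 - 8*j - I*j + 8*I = (j - 8)*(j - I)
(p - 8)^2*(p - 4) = p^3 - 20*p^2 + 128*p - 256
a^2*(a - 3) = a^3 - 3*a^2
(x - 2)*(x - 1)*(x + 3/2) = x^3 - 3*x^2/2 - 5*x/2 + 3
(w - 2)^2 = w^2 - 4*w + 4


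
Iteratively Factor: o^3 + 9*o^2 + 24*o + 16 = (o + 1)*(o^2 + 8*o + 16) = (o + 1)*(o + 4)*(o + 4)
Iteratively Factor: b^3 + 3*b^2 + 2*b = (b + 1)*(b^2 + 2*b) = b*(b + 1)*(b + 2)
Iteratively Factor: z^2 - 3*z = (z - 3)*(z)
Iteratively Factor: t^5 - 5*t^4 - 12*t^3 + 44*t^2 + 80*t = (t - 4)*(t^4 - t^3 - 16*t^2 - 20*t) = (t - 4)*(t + 2)*(t^3 - 3*t^2 - 10*t) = t*(t - 4)*(t + 2)*(t^2 - 3*t - 10) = t*(t - 4)*(t + 2)^2*(t - 5)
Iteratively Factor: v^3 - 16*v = (v - 4)*(v^2 + 4*v) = v*(v - 4)*(v + 4)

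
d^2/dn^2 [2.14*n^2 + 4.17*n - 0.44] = 4.28000000000000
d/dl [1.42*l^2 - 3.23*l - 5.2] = 2.84*l - 3.23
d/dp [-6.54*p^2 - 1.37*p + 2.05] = -13.08*p - 1.37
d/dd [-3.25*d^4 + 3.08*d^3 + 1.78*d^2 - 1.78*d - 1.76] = -13.0*d^3 + 9.24*d^2 + 3.56*d - 1.78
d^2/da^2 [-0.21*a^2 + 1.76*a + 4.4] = -0.420000000000000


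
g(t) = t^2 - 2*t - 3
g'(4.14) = 6.28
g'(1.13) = 0.26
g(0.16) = -3.29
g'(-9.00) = -20.00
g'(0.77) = -0.46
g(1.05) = -4.00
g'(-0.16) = -2.32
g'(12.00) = 22.00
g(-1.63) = 2.92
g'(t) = 2*t - 2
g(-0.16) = -2.65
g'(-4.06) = -10.12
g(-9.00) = 96.00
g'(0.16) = -1.68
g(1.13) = -3.98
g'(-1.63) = -5.26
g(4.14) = 5.86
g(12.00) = 117.00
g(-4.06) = 21.60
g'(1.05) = 0.10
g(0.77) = -3.95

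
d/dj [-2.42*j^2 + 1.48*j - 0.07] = 1.48 - 4.84*j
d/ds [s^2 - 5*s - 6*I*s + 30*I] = 2*s - 5 - 6*I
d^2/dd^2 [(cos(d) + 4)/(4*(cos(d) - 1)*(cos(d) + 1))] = -(23*cos(d) + 32*cos(2*d) + cos(3*d) + 64)/(4*(cos(2*d) - 1)^2)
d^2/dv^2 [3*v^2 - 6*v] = 6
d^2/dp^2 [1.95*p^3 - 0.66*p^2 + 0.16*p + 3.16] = 11.7*p - 1.32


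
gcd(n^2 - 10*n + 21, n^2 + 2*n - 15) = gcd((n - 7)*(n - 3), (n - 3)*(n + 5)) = n - 3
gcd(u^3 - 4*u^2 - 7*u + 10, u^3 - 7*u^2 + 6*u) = u - 1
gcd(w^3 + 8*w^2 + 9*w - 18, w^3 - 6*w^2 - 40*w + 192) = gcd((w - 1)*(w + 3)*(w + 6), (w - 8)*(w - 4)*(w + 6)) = w + 6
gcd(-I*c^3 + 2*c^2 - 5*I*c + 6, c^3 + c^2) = 1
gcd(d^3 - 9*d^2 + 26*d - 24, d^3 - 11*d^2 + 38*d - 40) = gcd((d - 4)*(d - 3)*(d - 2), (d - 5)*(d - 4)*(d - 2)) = d^2 - 6*d + 8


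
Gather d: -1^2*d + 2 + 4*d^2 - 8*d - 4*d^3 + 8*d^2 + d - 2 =-4*d^3 + 12*d^2 - 8*d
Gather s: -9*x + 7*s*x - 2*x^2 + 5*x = 7*s*x - 2*x^2 - 4*x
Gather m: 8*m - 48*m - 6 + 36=30 - 40*m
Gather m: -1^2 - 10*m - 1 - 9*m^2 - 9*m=-9*m^2 - 19*m - 2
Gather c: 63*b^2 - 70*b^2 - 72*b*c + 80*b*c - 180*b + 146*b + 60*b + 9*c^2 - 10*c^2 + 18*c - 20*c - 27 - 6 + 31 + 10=-7*b^2 + 26*b - c^2 + c*(8*b - 2) + 8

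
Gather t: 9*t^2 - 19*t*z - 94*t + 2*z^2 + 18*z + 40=9*t^2 + t*(-19*z - 94) + 2*z^2 + 18*z + 40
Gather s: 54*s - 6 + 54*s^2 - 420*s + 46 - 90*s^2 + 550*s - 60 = -36*s^2 + 184*s - 20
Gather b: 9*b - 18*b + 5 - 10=-9*b - 5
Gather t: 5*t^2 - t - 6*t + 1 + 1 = 5*t^2 - 7*t + 2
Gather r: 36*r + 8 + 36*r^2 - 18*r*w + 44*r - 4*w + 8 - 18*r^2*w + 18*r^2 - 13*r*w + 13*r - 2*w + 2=r^2*(54 - 18*w) + r*(93 - 31*w) - 6*w + 18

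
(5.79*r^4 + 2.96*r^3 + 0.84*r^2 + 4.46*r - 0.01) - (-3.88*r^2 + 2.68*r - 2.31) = 5.79*r^4 + 2.96*r^3 + 4.72*r^2 + 1.78*r + 2.3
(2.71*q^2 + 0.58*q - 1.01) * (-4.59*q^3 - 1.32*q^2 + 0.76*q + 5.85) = -12.4389*q^5 - 6.2394*q^4 + 5.9299*q^3 + 17.6275*q^2 + 2.6254*q - 5.9085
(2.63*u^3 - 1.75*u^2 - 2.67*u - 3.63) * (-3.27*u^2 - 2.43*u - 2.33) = -8.6001*u^5 - 0.6684*u^4 + 6.8555*u^3 + 22.4357*u^2 + 15.042*u + 8.4579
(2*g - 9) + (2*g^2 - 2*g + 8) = 2*g^2 - 1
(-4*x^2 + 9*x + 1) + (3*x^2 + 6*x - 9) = -x^2 + 15*x - 8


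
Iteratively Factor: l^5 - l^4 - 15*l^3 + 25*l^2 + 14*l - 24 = (l + 4)*(l^4 - 5*l^3 + 5*l^2 + 5*l - 6) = (l - 3)*(l + 4)*(l^3 - 2*l^2 - l + 2) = (l - 3)*(l - 2)*(l + 4)*(l^2 - 1) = (l - 3)*(l - 2)*(l - 1)*(l + 4)*(l + 1)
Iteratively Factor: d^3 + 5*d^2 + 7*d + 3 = (d + 1)*(d^2 + 4*d + 3) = (d + 1)^2*(d + 3)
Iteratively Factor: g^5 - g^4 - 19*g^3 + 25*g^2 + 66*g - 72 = (g - 3)*(g^4 + 2*g^3 - 13*g^2 - 14*g + 24) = (g - 3)*(g - 1)*(g^3 + 3*g^2 - 10*g - 24) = (g - 3)*(g - 1)*(g + 2)*(g^2 + g - 12) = (g - 3)*(g - 1)*(g + 2)*(g + 4)*(g - 3)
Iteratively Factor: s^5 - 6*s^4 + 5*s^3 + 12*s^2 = (s)*(s^4 - 6*s^3 + 5*s^2 + 12*s) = s*(s + 1)*(s^3 - 7*s^2 + 12*s) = s^2*(s + 1)*(s^2 - 7*s + 12) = s^2*(s - 3)*(s + 1)*(s - 4)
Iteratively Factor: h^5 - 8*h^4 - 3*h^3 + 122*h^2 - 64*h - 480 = (h + 2)*(h^4 - 10*h^3 + 17*h^2 + 88*h - 240) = (h + 2)*(h + 3)*(h^3 - 13*h^2 + 56*h - 80) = (h - 5)*(h + 2)*(h + 3)*(h^2 - 8*h + 16) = (h - 5)*(h - 4)*(h + 2)*(h + 3)*(h - 4)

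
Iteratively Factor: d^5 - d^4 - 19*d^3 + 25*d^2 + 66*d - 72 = (d - 1)*(d^4 - 19*d^2 + 6*d + 72) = (d - 1)*(d + 2)*(d^3 - 2*d^2 - 15*d + 36) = (d - 1)*(d + 2)*(d + 4)*(d^2 - 6*d + 9) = (d - 3)*(d - 1)*(d + 2)*(d + 4)*(d - 3)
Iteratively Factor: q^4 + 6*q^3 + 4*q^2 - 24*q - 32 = (q - 2)*(q^3 + 8*q^2 + 20*q + 16) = (q - 2)*(q + 2)*(q^2 + 6*q + 8) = (q - 2)*(q + 2)*(q + 4)*(q + 2)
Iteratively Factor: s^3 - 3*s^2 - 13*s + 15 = (s - 5)*(s^2 + 2*s - 3) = (s - 5)*(s - 1)*(s + 3)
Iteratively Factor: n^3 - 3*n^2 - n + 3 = (n - 3)*(n^2 - 1) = (n - 3)*(n + 1)*(n - 1)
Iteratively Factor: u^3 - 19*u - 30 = (u + 2)*(u^2 - 2*u - 15) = (u - 5)*(u + 2)*(u + 3)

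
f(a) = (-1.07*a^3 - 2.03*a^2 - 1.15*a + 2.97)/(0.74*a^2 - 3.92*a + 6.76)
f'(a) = (3.92 - 1.48*a)*(-1.07*a^3 - 2.03*a^2 - 1.15*a + 2.97)/(0.74*a^2 - 3.92*a + 6.76)^2 + (-3.21*a^2 - 4.06*a - 1.15)/(0.74*a^2 - 3.92*a + 6.76) = (-0.7918*a^4 + 8.3888*a^3 - 12.891*a^2 - 31.8412*a + 3.8684)/(0.5476*a^4 - 5.8016*a^3 + 25.3712*a^2 - 52.9984*a + 45.6976)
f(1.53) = -2.96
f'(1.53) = -7.92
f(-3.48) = 0.94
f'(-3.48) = -0.59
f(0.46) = 0.37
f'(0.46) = -0.49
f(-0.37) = 0.38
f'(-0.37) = 0.19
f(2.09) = -10.04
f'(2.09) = -17.76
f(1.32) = -1.58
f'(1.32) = -5.29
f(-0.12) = 0.43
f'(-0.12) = 0.14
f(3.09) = -30.09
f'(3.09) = -14.42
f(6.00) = -31.19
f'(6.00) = 1.38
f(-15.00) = 13.68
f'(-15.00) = -1.32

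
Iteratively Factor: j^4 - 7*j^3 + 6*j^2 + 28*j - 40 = (j - 5)*(j^3 - 2*j^2 - 4*j + 8) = (j - 5)*(j - 2)*(j^2 - 4) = (j - 5)*(j - 2)*(j + 2)*(j - 2)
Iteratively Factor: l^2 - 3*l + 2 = (l - 1)*(l - 2)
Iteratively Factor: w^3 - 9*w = (w)*(w^2 - 9) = w*(w - 3)*(w + 3)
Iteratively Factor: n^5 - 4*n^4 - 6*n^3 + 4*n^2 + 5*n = (n)*(n^4 - 4*n^3 - 6*n^2 + 4*n + 5) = n*(n - 1)*(n^3 - 3*n^2 - 9*n - 5) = n*(n - 5)*(n - 1)*(n^2 + 2*n + 1) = n*(n - 5)*(n - 1)*(n + 1)*(n + 1)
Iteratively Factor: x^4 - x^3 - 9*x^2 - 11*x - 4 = (x + 1)*(x^3 - 2*x^2 - 7*x - 4) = (x + 1)^2*(x^2 - 3*x - 4) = (x - 4)*(x + 1)^2*(x + 1)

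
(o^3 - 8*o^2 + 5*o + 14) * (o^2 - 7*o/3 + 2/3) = o^5 - 31*o^4/3 + 73*o^3/3 - 3*o^2 - 88*o/3 + 28/3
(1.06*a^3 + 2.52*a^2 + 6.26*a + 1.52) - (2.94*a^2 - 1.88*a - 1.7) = 1.06*a^3 - 0.42*a^2 + 8.14*a + 3.22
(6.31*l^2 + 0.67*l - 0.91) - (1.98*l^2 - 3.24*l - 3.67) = 4.33*l^2 + 3.91*l + 2.76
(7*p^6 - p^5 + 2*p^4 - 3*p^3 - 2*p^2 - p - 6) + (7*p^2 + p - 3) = 7*p^6 - p^5 + 2*p^4 - 3*p^3 + 5*p^2 - 9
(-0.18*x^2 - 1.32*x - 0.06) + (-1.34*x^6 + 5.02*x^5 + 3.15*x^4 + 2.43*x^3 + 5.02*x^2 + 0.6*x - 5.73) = -1.34*x^6 + 5.02*x^5 + 3.15*x^4 + 2.43*x^3 + 4.84*x^2 - 0.72*x - 5.79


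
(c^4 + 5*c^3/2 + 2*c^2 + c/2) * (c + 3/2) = c^5 + 4*c^4 + 23*c^3/4 + 7*c^2/2 + 3*c/4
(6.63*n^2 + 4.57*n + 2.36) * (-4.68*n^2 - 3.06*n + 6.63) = -31.0284*n^4 - 41.6754*n^3 + 18.9279*n^2 + 23.0775*n + 15.6468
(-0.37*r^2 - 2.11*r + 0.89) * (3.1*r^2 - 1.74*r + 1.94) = -1.147*r^4 - 5.8972*r^3 + 5.7126*r^2 - 5.642*r + 1.7266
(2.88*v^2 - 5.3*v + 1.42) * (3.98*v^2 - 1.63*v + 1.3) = 11.4624*v^4 - 25.7884*v^3 + 18.0346*v^2 - 9.2046*v + 1.846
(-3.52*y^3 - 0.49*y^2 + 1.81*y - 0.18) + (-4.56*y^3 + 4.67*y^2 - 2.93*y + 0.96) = -8.08*y^3 + 4.18*y^2 - 1.12*y + 0.78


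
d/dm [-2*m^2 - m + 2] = -4*m - 1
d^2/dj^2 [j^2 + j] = 2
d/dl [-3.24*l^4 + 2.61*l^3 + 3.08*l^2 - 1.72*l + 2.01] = -12.96*l^3 + 7.83*l^2 + 6.16*l - 1.72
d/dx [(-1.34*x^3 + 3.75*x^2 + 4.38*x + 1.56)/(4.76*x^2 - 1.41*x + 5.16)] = (-6.3784*x^4 + 3.7788*x^3 - 46.8795*x^2 + 23.8488*x + 24.8004)/(22.6576*x^4 - 13.4232*x^3 + 51.1113*x^2 - 14.5512*x + 26.6256)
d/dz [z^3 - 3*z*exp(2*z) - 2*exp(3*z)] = 3*z^2 - 6*z*exp(2*z) - 6*exp(3*z) - 3*exp(2*z)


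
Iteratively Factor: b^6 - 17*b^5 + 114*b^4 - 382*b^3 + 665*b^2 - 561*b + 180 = (b - 1)*(b^5 - 16*b^4 + 98*b^3 - 284*b^2 + 381*b - 180) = (b - 5)*(b - 1)*(b^4 - 11*b^3 + 43*b^2 - 69*b + 36) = (b - 5)*(b - 1)^2*(b^3 - 10*b^2 + 33*b - 36) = (b - 5)*(b - 3)*(b - 1)^2*(b^2 - 7*b + 12) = (b - 5)*(b - 4)*(b - 3)*(b - 1)^2*(b - 3)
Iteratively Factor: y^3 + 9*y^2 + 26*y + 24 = (y + 3)*(y^2 + 6*y + 8) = (y + 3)*(y + 4)*(y + 2)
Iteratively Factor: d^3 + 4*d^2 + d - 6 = (d + 2)*(d^2 + 2*d - 3) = (d + 2)*(d + 3)*(d - 1)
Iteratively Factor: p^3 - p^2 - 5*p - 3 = (p + 1)*(p^2 - 2*p - 3) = (p - 3)*(p + 1)*(p + 1)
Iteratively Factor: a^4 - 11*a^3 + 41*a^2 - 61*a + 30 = (a - 5)*(a^3 - 6*a^2 + 11*a - 6) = (a - 5)*(a - 2)*(a^2 - 4*a + 3) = (a - 5)*(a - 2)*(a - 1)*(a - 3)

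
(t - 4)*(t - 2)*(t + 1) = t^3 - 5*t^2 + 2*t + 8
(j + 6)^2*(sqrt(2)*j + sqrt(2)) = sqrt(2)*j^3 + 13*sqrt(2)*j^2 + 48*sqrt(2)*j + 36*sqrt(2)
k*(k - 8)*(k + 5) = k^3 - 3*k^2 - 40*k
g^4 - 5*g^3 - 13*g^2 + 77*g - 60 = (g - 5)*(g - 3)*(g - 1)*(g + 4)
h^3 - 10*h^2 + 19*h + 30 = (h - 6)*(h - 5)*(h + 1)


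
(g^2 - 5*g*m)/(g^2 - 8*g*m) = (g - 5*m)/(g - 8*m)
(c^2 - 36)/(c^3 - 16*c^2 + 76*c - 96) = (c + 6)/(c^2 - 10*c + 16)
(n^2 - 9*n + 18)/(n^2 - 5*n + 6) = (n - 6)/(n - 2)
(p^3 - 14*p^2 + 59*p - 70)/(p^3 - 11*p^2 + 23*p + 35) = (p - 2)/(p + 1)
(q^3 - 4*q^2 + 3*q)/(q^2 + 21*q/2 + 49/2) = 2*q*(q^2 - 4*q + 3)/(2*q^2 + 21*q + 49)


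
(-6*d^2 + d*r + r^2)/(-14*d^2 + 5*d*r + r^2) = (3*d + r)/(7*d + r)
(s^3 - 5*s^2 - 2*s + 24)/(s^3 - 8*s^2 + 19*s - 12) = (s + 2)/(s - 1)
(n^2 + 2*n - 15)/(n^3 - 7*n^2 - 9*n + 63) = (n + 5)/(n^2 - 4*n - 21)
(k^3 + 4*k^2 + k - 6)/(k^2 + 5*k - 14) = (k^3 + 4*k^2 + k - 6)/(k^2 + 5*k - 14)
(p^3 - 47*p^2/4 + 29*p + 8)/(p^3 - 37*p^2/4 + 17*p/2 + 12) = (4*p^2 - 15*p - 4)/(4*p^2 - 5*p - 6)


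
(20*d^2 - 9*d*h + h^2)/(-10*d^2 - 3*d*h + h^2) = (-4*d + h)/(2*d + h)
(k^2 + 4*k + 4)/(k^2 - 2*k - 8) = (k + 2)/(k - 4)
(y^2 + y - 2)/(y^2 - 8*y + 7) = (y + 2)/(y - 7)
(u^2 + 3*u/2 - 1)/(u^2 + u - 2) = (u - 1/2)/(u - 1)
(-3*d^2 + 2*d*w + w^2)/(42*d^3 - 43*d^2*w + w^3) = (3*d + w)/(-42*d^2 + d*w + w^2)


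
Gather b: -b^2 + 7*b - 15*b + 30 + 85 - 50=-b^2 - 8*b + 65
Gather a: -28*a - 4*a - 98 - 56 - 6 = -32*a - 160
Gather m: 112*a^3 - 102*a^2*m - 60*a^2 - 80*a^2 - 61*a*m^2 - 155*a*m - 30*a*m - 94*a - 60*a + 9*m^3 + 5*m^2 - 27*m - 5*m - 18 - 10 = 112*a^3 - 140*a^2 - 154*a + 9*m^3 + m^2*(5 - 61*a) + m*(-102*a^2 - 185*a - 32) - 28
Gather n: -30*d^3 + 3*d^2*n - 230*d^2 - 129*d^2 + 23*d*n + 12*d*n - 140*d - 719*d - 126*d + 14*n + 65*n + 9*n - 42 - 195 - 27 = -30*d^3 - 359*d^2 - 985*d + n*(3*d^2 + 35*d + 88) - 264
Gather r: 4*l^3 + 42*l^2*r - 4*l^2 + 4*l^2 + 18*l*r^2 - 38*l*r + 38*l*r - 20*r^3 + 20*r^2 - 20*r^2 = 4*l^3 + 42*l^2*r + 18*l*r^2 - 20*r^3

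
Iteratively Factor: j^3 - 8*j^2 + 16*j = (j - 4)*(j^2 - 4*j) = j*(j - 4)*(j - 4)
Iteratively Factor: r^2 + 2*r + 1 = (r + 1)*(r + 1)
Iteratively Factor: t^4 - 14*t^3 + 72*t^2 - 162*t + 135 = (t - 3)*(t^3 - 11*t^2 + 39*t - 45) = (t - 3)^2*(t^2 - 8*t + 15) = (t - 5)*(t - 3)^2*(t - 3)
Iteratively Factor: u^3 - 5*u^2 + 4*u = (u - 1)*(u^2 - 4*u) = u*(u - 1)*(u - 4)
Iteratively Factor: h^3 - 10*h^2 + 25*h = (h - 5)*(h^2 - 5*h) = (h - 5)^2*(h)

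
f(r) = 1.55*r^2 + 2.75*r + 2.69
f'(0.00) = 2.75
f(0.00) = 2.69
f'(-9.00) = -25.15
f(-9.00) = 103.49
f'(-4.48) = -11.14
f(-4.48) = 21.48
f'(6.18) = 21.91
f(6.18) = 78.88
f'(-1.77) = -2.74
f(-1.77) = 2.68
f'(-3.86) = -9.22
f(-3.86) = 15.17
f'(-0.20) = 2.13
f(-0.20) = 2.20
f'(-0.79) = 0.30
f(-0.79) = 1.48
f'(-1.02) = -0.41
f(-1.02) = 1.50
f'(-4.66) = -11.70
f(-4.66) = 23.53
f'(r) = 3.1*r + 2.75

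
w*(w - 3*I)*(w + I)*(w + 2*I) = w^4 + 7*w^2 + 6*I*w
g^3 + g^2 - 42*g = g*(g - 6)*(g + 7)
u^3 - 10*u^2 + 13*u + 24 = (u - 8)*(u - 3)*(u + 1)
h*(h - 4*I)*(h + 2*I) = h^3 - 2*I*h^2 + 8*h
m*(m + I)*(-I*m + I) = -I*m^3 + m^2 + I*m^2 - m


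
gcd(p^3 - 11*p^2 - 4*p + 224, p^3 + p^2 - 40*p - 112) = p^2 - 3*p - 28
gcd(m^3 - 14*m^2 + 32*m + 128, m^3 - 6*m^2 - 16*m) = m^2 - 6*m - 16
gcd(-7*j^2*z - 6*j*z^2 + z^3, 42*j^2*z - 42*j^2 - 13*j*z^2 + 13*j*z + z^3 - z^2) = -7*j + z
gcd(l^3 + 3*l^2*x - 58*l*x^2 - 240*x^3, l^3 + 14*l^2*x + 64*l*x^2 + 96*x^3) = l + 6*x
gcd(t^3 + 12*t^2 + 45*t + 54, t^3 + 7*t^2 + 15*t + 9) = t^2 + 6*t + 9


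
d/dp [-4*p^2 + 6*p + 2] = 6 - 8*p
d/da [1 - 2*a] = -2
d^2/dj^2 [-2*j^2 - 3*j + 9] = -4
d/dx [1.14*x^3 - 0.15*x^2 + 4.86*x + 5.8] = 3.42*x^2 - 0.3*x + 4.86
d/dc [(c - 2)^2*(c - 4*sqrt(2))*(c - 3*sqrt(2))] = 4*c^3 - 21*sqrt(2)*c^2 - 12*c^2 + 56*c + 56*sqrt(2)*c - 96 - 28*sqrt(2)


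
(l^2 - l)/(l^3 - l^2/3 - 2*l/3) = 3/(3*l + 2)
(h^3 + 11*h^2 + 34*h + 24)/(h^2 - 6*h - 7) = (h^2 + 10*h + 24)/(h - 7)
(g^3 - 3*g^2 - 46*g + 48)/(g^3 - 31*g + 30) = (g - 8)/(g - 5)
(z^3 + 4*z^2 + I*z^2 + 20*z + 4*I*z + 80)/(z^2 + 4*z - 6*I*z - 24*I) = (z^2 + I*z + 20)/(z - 6*I)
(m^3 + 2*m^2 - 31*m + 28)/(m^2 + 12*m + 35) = (m^2 - 5*m + 4)/(m + 5)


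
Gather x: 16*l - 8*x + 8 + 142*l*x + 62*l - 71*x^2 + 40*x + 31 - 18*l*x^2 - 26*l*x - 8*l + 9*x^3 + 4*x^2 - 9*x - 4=70*l + 9*x^3 + x^2*(-18*l - 67) + x*(116*l + 23) + 35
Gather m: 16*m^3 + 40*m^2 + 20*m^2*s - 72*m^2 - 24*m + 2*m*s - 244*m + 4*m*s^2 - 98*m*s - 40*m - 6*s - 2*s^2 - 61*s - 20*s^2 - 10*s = 16*m^3 + m^2*(20*s - 32) + m*(4*s^2 - 96*s - 308) - 22*s^2 - 77*s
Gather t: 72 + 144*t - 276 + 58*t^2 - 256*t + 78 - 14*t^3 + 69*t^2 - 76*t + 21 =-14*t^3 + 127*t^2 - 188*t - 105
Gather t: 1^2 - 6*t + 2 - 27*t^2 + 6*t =3 - 27*t^2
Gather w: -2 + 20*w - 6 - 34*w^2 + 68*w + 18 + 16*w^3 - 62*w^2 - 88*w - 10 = 16*w^3 - 96*w^2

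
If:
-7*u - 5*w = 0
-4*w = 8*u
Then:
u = 0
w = 0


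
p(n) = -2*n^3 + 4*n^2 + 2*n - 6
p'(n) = -6*n^2 + 8*n + 2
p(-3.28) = 101.05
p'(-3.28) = -88.79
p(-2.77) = 61.66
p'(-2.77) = -66.20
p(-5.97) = 550.18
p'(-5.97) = -259.61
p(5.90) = -265.72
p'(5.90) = -159.66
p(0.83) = -2.73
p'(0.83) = 4.51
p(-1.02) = -1.76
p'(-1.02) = -12.40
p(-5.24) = 381.11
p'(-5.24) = -204.67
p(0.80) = -2.86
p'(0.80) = 4.56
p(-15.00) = 7614.00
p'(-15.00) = -1468.00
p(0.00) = -6.00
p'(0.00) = 2.00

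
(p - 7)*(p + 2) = p^2 - 5*p - 14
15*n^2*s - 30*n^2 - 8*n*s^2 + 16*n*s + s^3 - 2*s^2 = (-5*n + s)*(-3*n + s)*(s - 2)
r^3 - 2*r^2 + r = r*(r - 1)^2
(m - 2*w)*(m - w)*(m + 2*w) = m^3 - m^2*w - 4*m*w^2 + 4*w^3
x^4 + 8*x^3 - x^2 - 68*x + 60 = (x - 2)*(x - 1)*(x + 5)*(x + 6)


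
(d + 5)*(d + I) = d^2 + 5*d + I*d + 5*I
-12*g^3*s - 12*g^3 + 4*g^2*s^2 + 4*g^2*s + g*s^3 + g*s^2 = (-2*g + s)*(6*g + s)*(g*s + g)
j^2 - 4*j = j*(j - 4)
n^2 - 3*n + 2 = (n - 2)*(n - 1)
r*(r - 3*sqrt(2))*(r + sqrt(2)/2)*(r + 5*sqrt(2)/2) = r^4 - 31*r^2/2 - 15*sqrt(2)*r/2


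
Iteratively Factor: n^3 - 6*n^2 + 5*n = (n - 1)*(n^2 - 5*n) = (n - 5)*(n - 1)*(n)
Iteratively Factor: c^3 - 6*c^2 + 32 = (c - 4)*(c^2 - 2*c - 8) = (c - 4)^2*(c + 2)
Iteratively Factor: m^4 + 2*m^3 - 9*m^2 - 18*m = (m + 3)*(m^3 - m^2 - 6*m) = (m - 3)*(m + 3)*(m^2 + 2*m) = m*(m - 3)*(m + 3)*(m + 2)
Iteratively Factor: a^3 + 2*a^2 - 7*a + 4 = (a - 1)*(a^2 + 3*a - 4) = (a - 1)*(a + 4)*(a - 1)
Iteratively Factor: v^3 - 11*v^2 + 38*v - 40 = (v - 2)*(v^2 - 9*v + 20) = (v - 4)*(v - 2)*(v - 5)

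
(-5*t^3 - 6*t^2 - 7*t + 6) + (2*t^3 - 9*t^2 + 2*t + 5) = -3*t^3 - 15*t^2 - 5*t + 11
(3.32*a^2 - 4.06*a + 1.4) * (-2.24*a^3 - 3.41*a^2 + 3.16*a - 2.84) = -7.4368*a^5 - 2.2268*a^4 + 21.1998*a^3 - 27.0324*a^2 + 15.9544*a - 3.976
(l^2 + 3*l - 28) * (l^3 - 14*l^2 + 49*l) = l^5 - 11*l^4 - 21*l^3 + 539*l^2 - 1372*l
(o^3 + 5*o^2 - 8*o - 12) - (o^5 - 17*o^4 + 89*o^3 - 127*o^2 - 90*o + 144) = -o^5 + 17*o^4 - 88*o^3 + 132*o^2 + 82*o - 156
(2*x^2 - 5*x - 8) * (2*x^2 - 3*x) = 4*x^4 - 16*x^3 - x^2 + 24*x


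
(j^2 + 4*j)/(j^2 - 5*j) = (j + 4)/(j - 5)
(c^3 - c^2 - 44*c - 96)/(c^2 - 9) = (c^2 - 4*c - 32)/(c - 3)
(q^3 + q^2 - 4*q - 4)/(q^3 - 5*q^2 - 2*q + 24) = (q^2 - q - 2)/(q^2 - 7*q + 12)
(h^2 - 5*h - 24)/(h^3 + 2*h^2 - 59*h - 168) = 1/(h + 7)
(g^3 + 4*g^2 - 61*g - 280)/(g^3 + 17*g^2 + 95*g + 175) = (g - 8)/(g + 5)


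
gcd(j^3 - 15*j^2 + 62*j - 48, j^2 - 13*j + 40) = j - 8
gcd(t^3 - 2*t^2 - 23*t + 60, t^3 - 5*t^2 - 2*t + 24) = t^2 - 7*t + 12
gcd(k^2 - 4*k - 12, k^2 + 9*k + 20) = 1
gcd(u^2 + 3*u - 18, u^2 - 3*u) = u - 3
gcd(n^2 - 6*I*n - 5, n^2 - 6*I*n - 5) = n^2 - 6*I*n - 5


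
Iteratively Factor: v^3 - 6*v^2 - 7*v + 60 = (v - 4)*(v^2 - 2*v - 15) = (v - 5)*(v - 4)*(v + 3)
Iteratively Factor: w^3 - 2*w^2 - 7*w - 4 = (w + 1)*(w^2 - 3*w - 4) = (w - 4)*(w + 1)*(w + 1)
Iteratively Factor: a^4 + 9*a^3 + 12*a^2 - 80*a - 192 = (a + 4)*(a^3 + 5*a^2 - 8*a - 48) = (a + 4)^2*(a^2 + a - 12) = (a + 4)^3*(a - 3)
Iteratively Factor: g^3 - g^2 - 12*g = (g - 4)*(g^2 + 3*g) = g*(g - 4)*(g + 3)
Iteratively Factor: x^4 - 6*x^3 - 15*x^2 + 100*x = (x + 4)*(x^3 - 10*x^2 + 25*x) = (x - 5)*(x + 4)*(x^2 - 5*x) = (x - 5)^2*(x + 4)*(x)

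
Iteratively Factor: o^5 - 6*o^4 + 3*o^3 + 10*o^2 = (o)*(o^4 - 6*o^3 + 3*o^2 + 10*o) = o*(o + 1)*(o^3 - 7*o^2 + 10*o) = o*(o - 5)*(o + 1)*(o^2 - 2*o) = o^2*(o - 5)*(o + 1)*(o - 2)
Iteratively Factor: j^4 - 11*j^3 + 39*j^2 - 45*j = (j - 3)*(j^3 - 8*j^2 + 15*j) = j*(j - 3)*(j^2 - 8*j + 15) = j*(j - 5)*(j - 3)*(j - 3)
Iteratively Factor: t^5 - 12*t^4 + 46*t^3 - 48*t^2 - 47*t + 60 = (t - 4)*(t^4 - 8*t^3 + 14*t^2 + 8*t - 15) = (t - 4)*(t + 1)*(t^3 - 9*t^2 + 23*t - 15) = (t - 5)*(t - 4)*(t + 1)*(t^2 - 4*t + 3) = (t - 5)*(t - 4)*(t - 3)*(t + 1)*(t - 1)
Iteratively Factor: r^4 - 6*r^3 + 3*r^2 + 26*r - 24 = (r - 4)*(r^3 - 2*r^2 - 5*r + 6) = (r - 4)*(r - 3)*(r^2 + r - 2) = (r - 4)*(r - 3)*(r - 1)*(r + 2)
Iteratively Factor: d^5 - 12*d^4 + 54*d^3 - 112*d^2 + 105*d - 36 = (d - 4)*(d^4 - 8*d^3 + 22*d^2 - 24*d + 9) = (d - 4)*(d - 3)*(d^3 - 5*d^2 + 7*d - 3) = (d - 4)*(d - 3)*(d - 1)*(d^2 - 4*d + 3) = (d - 4)*(d - 3)*(d - 1)^2*(d - 3)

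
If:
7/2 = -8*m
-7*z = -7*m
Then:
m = -7/16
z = -7/16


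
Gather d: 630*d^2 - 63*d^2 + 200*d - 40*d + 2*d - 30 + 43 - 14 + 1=567*d^2 + 162*d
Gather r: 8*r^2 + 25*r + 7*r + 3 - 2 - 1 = 8*r^2 + 32*r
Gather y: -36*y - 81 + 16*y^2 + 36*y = 16*y^2 - 81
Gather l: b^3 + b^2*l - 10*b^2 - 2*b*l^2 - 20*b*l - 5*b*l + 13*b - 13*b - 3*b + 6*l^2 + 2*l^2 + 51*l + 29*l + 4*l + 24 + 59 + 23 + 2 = b^3 - 10*b^2 - 3*b + l^2*(8 - 2*b) + l*(b^2 - 25*b + 84) + 108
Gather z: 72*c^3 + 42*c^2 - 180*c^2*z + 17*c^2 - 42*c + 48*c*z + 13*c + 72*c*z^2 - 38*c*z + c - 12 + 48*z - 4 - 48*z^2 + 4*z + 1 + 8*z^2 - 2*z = 72*c^3 + 59*c^2 - 28*c + z^2*(72*c - 40) + z*(-180*c^2 + 10*c + 50) - 15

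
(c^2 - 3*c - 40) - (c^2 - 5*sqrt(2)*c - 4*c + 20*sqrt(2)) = c + 5*sqrt(2)*c - 40 - 20*sqrt(2)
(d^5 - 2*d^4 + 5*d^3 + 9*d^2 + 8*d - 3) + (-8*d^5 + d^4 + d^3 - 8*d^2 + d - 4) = -7*d^5 - d^4 + 6*d^3 + d^2 + 9*d - 7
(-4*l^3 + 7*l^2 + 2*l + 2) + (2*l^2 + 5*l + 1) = -4*l^3 + 9*l^2 + 7*l + 3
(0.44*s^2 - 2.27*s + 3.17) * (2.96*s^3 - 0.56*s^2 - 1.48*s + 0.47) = 1.3024*s^5 - 6.9656*s^4 + 10.0032*s^3 + 1.7912*s^2 - 5.7585*s + 1.4899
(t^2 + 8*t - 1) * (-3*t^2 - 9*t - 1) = -3*t^4 - 33*t^3 - 70*t^2 + t + 1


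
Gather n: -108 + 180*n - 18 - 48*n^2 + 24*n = -48*n^2 + 204*n - 126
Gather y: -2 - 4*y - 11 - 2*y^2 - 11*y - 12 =-2*y^2 - 15*y - 25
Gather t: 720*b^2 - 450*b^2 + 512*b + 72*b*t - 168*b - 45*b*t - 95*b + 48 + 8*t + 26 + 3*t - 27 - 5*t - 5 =270*b^2 + 249*b + t*(27*b + 6) + 42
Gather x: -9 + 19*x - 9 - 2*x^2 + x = -2*x^2 + 20*x - 18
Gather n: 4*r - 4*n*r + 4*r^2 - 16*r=-4*n*r + 4*r^2 - 12*r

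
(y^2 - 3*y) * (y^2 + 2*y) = y^4 - y^3 - 6*y^2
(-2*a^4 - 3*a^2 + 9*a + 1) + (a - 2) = -2*a^4 - 3*a^2 + 10*a - 1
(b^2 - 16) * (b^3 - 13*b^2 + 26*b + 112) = b^5 - 13*b^4 + 10*b^3 + 320*b^2 - 416*b - 1792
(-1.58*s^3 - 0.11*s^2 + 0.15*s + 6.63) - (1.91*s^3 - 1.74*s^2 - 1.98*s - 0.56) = -3.49*s^3 + 1.63*s^2 + 2.13*s + 7.19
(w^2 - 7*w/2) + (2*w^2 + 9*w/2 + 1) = 3*w^2 + w + 1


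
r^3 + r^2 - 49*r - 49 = (r - 7)*(r + 1)*(r + 7)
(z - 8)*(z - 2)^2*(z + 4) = z^4 - 8*z^3 - 12*z^2 + 112*z - 128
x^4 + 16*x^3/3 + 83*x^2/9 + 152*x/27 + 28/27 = (x + 1/3)*(x + 2/3)*(x + 2)*(x + 7/3)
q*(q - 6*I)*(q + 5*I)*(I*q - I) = I*q^4 + q^3 - I*q^3 - q^2 + 30*I*q^2 - 30*I*q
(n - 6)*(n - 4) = n^2 - 10*n + 24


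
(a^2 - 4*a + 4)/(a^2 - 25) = (a^2 - 4*a + 4)/(a^2 - 25)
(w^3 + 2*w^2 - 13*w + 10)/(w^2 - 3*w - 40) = (w^2 - 3*w + 2)/(w - 8)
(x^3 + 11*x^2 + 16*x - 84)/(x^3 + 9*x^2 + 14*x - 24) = (x^2 + 5*x - 14)/(x^2 + 3*x - 4)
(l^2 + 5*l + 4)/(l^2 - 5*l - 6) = (l + 4)/(l - 6)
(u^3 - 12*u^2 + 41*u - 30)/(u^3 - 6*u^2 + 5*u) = (u - 6)/u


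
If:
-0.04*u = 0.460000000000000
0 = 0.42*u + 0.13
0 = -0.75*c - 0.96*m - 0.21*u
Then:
No Solution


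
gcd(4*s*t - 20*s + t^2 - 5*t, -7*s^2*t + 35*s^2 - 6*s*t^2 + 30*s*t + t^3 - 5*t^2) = t - 5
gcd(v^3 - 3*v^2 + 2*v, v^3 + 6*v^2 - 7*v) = v^2 - v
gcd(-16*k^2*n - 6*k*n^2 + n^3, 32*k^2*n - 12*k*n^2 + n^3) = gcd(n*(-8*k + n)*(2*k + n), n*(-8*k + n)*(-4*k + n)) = 8*k*n - n^2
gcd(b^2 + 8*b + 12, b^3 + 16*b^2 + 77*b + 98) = b + 2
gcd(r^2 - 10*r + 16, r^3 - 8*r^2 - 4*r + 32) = r^2 - 10*r + 16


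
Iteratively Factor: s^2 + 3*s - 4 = (s - 1)*(s + 4)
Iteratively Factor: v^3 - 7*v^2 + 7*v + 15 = (v - 5)*(v^2 - 2*v - 3) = (v - 5)*(v + 1)*(v - 3)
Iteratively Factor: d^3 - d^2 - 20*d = (d + 4)*(d^2 - 5*d) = d*(d + 4)*(d - 5)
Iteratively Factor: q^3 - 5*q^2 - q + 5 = (q + 1)*(q^2 - 6*q + 5) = (q - 5)*(q + 1)*(q - 1)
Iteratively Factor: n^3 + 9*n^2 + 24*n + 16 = (n + 1)*(n^2 + 8*n + 16) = (n + 1)*(n + 4)*(n + 4)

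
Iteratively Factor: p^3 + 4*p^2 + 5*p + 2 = (p + 1)*(p^2 + 3*p + 2) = (p + 1)^2*(p + 2)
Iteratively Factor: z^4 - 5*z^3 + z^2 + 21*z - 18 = (z - 3)*(z^3 - 2*z^2 - 5*z + 6) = (z - 3)^2*(z^2 + z - 2) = (z - 3)^2*(z - 1)*(z + 2)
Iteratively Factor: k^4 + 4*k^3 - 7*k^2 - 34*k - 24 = (k + 1)*(k^3 + 3*k^2 - 10*k - 24) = (k + 1)*(k + 4)*(k^2 - k - 6) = (k + 1)*(k + 2)*(k + 4)*(k - 3)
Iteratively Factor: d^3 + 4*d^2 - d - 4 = (d + 4)*(d^2 - 1) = (d - 1)*(d + 4)*(d + 1)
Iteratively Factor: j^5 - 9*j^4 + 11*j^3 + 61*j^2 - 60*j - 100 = (j + 2)*(j^4 - 11*j^3 + 33*j^2 - 5*j - 50) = (j - 5)*(j + 2)*(j^3 - 6*j^2 + 3*j + 10) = (j - 5)^2*(j + 2)*(j^2 - j - 2) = (j - 5)^2*(j + 1)*(j + 2)*(j - 2)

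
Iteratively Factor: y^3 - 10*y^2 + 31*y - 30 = (y - 3)*(y^2 - 7*y + 10) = (y - 3)*(y - 2)*(y - 5)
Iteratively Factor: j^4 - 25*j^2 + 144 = (j - 3)*(j^3 + 3*j^2 - 16*j - 48) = (j - 3)*(j + 3)*(j^2 - 16) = (j - 3)*(j + 3)*(j + 4)*(j - 4)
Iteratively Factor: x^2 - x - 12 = (x + 3)*(x - 4)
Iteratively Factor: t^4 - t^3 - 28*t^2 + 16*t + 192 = (t - 4)*(t^3 + 3*t^2 - 16*t - 48) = (t - 4)*(t + 4)*(t^2 - t - 12) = (t - 4)*(t + 3)*(t + 4)*(t - 4)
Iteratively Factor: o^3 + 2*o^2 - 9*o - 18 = (o + 2)*(o^2 - 9) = (o + 2)*(o + 3)*(o - 3)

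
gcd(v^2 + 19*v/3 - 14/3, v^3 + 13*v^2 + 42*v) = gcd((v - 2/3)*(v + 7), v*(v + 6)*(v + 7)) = v + 7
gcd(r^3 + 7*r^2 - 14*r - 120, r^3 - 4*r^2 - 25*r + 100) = r^2 + r - 20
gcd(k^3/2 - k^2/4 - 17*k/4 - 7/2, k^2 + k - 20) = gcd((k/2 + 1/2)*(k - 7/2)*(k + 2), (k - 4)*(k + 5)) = 1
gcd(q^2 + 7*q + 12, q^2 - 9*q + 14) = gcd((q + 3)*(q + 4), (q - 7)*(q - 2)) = 1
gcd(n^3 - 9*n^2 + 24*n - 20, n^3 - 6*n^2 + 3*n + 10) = n^2 - 7*n + 10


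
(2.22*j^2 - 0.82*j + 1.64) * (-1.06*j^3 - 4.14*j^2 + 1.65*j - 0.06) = -2.3532*j^5 - 8.3216*j^4 + 5.3194*j^3 - 8.2758*j^2 + 2.7552*j - 0.0984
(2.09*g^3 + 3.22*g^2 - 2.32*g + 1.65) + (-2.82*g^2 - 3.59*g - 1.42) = 2.09*g^3 + 0.4*g^2 - 5.91*g + 0.23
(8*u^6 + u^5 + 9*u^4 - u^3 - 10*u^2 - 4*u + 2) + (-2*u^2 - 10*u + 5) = 8*u^6 + u^5 + 9*u^4 - u^3 - 12*u^2 - 14*u + 7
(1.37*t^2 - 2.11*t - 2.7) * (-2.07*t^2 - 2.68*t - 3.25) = -2.8359*t^4 + 0.696099999999999*t^3 + 6.7913*t^2 + 14.0935*t + 8.775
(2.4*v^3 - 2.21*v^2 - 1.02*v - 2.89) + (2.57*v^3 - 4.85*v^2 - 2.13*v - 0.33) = 4.97*v^3 - 7.06*v^2 - 3.15*v - 3.22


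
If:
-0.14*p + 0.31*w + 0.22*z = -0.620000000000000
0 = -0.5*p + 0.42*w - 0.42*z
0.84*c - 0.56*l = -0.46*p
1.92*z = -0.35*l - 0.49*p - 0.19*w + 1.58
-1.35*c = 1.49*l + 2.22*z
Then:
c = -4.37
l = 50.20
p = 69.10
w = 51.23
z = -31.03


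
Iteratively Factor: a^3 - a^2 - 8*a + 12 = (a - 2)*(a^2 + a - 6) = (a - 2)^2*(a + 3)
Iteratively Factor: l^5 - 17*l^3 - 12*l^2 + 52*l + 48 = (l + 2)*(l^4 - 2*l^3 - 13*l^2 + 14*l + 24) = (l - 2)*(l + 2)*(l^3 - 13*l - 12) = (l - 4)*(l - 2)*(l + 2)*(l^2 + 4*l + 3) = (l - 4)*(l - 2)*(l + 2)*(l + 3)*(l + 1)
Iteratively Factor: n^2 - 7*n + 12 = (n - 4)*(n - 3)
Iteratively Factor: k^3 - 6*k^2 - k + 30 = (k - 3)*(k^2 - 3*k - 10) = (k - 3)*(k + 2)*(k - 5)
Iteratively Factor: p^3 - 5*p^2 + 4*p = (p - 1)*(p^2 - 4*p) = p*(p - 1)*(p - 4)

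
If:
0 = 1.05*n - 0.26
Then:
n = 0.25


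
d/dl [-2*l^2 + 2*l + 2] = 2 - 4*l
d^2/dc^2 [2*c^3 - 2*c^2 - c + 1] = 12*c - 4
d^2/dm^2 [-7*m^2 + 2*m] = -14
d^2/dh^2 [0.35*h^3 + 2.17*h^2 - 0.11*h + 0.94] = 2.1*h + 4.34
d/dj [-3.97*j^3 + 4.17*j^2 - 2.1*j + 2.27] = -11.91*j^2 + 8.34*j - 2.1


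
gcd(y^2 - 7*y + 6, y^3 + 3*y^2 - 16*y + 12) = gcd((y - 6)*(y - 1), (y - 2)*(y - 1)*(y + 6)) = y - 1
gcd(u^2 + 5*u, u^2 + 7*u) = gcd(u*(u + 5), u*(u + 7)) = u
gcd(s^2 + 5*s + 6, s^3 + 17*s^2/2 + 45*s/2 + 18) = s + 3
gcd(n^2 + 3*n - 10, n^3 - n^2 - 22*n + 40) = n^2 + 3*n - 10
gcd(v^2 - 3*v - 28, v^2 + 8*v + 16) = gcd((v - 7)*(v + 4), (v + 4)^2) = v + 4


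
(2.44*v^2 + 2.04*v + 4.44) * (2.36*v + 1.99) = 5.7584*v^3 + 9.67*v^2 + 14.538*v + 8.8356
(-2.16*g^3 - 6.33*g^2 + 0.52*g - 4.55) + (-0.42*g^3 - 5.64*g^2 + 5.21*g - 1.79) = -2.58*g^3 - 11.97*g^2 + 5.73*g - 6.34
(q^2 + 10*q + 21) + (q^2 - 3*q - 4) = 2*q^2 + 7*q + 17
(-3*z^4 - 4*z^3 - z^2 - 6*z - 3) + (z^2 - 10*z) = -3*z^4 - 4*z^3 - 16*z - 3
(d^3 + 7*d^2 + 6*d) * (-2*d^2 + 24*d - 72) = -2*d^5 + 10*d^4 + 84*d^3 - 360*d^2 - 432*d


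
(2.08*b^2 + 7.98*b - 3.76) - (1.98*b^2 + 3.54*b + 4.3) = 0.1*b^2 + 4.44*b - 8.06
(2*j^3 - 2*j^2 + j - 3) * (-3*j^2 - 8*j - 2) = -6*j^5 - 10*j^4 + 9*j^3 + 5*j^2 + 22*j + 6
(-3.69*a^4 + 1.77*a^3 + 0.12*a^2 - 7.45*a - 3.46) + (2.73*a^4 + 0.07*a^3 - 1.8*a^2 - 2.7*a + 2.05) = -0.96*a^4 + 1.84*a^3 - 1.68*a^2 - 10.15*a - 1.41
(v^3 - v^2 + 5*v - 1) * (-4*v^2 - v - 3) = -4*v^5 + 3*v^4 - 22*v^3 + 2*v^2 - 14*v + 3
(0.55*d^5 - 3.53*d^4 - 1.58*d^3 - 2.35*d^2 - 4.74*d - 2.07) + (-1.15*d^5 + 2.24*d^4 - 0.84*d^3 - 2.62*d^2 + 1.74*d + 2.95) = -0.6*d^5 - 1.29*d^4 - 2.42*d^3 - 4.97*d^2 - 3.0*d + 0.88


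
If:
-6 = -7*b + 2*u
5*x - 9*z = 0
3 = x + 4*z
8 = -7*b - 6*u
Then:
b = 5/14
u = -7/4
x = 27/29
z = 15/29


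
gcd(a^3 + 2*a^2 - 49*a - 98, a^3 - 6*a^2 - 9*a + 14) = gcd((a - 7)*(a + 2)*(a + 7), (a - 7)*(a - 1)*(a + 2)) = a^2 - 5*a - 14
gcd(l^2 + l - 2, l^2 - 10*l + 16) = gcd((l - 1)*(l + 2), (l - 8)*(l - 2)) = 1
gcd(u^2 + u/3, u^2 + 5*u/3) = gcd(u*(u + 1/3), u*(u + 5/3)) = u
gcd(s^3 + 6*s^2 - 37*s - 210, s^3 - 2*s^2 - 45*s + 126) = s^2 + s - 42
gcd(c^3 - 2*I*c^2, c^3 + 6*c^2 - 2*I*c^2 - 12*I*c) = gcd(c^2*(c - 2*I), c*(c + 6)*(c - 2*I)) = c^2 - 2*I*c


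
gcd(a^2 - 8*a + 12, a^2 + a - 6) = a - 2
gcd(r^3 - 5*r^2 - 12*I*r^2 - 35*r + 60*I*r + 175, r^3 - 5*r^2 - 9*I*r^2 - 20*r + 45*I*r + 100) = r^2 + r*(-5 - 5*I) + 25*I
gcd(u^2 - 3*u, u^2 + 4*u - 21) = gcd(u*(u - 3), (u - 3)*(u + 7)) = u - 3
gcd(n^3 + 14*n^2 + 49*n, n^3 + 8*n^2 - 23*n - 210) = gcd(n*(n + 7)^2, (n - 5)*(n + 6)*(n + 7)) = n + 7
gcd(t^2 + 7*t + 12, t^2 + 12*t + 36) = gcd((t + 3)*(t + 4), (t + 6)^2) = 1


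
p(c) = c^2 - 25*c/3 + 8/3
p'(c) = 2*c - 25/3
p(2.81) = -12.85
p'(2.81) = -2.71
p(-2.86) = 34.68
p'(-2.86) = -14.05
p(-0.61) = 8.12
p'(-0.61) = -9.55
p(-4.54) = 61.11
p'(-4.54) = -17.41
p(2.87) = -13.01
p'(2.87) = -2.59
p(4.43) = -14.63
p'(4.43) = 0.53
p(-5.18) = 72.67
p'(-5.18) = -18.69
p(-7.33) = 117.48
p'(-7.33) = -22.99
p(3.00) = -13.33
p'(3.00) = -2.33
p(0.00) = 2.67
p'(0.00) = -8.33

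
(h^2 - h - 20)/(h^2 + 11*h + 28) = (h - 5)/(h + 7)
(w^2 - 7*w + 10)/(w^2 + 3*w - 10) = (w - 5)/(w + 5)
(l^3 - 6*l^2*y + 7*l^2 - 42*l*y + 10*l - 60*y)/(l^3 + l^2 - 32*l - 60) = (l - 6*y)/(l - 6)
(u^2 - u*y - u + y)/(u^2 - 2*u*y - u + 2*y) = (-u + y)/(-u + 2*y)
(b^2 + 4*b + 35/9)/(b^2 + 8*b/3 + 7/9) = (3*b + 5)/(3*b + 1)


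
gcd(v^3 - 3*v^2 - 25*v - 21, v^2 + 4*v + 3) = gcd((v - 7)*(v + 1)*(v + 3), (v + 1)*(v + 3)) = v^2 + 4*v + 3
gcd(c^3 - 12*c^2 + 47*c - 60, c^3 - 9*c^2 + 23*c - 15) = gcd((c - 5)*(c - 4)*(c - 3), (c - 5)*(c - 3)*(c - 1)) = c^2 - 8*c + 15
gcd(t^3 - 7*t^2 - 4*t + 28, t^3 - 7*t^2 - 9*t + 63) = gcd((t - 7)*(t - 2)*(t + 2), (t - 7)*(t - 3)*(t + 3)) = t - 7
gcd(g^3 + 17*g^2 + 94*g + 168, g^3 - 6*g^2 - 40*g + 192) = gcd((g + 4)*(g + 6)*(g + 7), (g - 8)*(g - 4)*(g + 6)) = g + 6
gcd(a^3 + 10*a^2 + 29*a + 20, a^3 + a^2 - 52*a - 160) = a^2 + 9*a + 20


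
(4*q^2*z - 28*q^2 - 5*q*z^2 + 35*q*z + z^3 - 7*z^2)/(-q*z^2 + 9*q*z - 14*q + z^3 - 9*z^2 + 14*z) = (-4*q + z)/(z - 2)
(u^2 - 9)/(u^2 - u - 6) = (u + 3)/(u + 2)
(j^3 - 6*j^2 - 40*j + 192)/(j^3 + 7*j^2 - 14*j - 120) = (j - 8)/(j + 5)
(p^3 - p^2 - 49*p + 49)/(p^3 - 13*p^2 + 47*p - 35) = (p + 7)/(p - 5)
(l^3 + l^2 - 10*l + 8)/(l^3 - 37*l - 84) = (l^2 - 3*l + 2)/(l^2 - 4*l - 21)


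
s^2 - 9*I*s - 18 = (s - 6*I)*(s - 3*I)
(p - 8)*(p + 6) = p^2 - 2*p - 48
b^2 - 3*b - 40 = (b - 8)*(b + 5)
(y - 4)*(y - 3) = y^2 - 7*y + 12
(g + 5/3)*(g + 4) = g^2 + 17*g/3 + 20/3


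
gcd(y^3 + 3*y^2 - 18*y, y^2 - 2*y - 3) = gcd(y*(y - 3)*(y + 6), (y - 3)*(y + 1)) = y - 3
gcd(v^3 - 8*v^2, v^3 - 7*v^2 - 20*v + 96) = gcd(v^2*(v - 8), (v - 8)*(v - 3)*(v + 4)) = v - 8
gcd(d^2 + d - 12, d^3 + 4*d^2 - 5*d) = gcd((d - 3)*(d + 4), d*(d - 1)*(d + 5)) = 1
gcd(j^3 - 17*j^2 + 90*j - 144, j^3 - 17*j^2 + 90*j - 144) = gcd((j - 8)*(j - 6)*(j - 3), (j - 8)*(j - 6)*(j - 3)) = j^3 - 17*j^2 + 90*j - 144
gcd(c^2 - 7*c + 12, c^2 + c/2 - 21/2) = c - 3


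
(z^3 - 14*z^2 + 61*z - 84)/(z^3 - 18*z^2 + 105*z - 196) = (z - 3)/(z - 7)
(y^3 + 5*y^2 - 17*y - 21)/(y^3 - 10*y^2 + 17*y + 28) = (y^2 + 4*y - 21)/(y^2 - 11*y + 28)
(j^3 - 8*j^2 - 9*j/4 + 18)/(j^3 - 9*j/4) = (j - 8)/j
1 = 1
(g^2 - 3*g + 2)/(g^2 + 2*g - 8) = (g - 1)/(g + 4)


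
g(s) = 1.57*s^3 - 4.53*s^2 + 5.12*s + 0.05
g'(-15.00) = 1200.77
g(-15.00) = -6394.75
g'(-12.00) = 792.08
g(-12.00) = -3426.67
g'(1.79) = 3.99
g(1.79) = 3.70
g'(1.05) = 0.80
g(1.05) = 2.25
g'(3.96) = 43.10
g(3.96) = 46.78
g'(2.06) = 6.44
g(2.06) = 5.10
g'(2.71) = 15.16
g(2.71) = 11.90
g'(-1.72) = 34.64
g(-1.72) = -30.15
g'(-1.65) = 32.89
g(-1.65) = -27.78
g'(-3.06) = 76.95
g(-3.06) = -103.02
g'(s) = 4.71*s^2 - 9.06*s + 5.12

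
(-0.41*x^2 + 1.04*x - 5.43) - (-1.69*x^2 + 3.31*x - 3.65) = 1.28*x^2 - 2.27*x - 1.78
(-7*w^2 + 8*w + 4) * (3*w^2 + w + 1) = -21*w^4 + 17*w^3 + 13*w^2 + 12*w + 4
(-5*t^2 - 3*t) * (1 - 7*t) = 35*t^3 + 16*t^2 - 3*t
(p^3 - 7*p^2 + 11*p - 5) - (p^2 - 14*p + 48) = p^3 - 8*p^2 + 25*p - 53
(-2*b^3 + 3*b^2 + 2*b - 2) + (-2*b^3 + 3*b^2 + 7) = -4*b^3 + 6*b^2 + 2*b + 5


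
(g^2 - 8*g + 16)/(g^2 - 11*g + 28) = (g - 4)/(g - 7)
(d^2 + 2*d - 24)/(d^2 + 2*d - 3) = (d^2 + 2*d - 24)/(d^2 + 2*d - 3)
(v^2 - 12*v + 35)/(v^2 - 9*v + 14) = (v - 5)/(v - 2)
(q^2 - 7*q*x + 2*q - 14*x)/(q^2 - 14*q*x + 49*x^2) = (-q - 2)/(-q + 7*x)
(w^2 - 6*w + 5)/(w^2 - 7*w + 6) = (w - 5)/(w - 6)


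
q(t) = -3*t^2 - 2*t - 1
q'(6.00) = -38.00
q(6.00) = -121.00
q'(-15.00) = 88.00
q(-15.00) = -646.00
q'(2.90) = -19.40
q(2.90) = -32.03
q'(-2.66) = 13.96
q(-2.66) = -16.91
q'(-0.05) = -1.70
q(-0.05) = -0.91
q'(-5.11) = 28.66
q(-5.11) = -69.12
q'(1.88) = -13.28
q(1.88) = -15.36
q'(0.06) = -2.36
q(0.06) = -1.13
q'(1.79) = -12.74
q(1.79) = -14.19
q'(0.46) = -4.76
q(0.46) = -2.55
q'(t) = -6*t - 2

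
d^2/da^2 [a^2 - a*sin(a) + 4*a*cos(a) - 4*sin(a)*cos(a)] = a*sin(a) - 4*a*cos(a) - 8*sin(a) + 8*sin(2*a) - 2*cos(a) + 2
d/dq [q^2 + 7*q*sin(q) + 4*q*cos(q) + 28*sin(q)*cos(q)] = -4*q*sin(q) + 7*q*cos(q) + 2*q + 7*sin(q) + 4*cos(q) + 28*cos(2*q)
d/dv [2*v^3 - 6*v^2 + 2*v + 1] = 6*v^2 - 12*v + 2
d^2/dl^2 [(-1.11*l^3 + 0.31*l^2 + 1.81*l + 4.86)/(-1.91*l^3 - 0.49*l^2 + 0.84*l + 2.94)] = (-4.33952*l^6 - 28.933062*l^5 - 151.108122*l^4 - 99.314138*l^3 - 68.41548*l^2 - 109.821348*l - 17.280144)/(6.967871*l^9 + 5.362707*l^8 - 7.817439*l^7 - 36.775529*l^6 - 13.07124*l^5 + 27.221166*l^4 + 56.195748*l^3 + 6.4827*l^2 - 21.781872*l - 25.412184)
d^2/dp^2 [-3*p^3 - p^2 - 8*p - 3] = -18*p - 2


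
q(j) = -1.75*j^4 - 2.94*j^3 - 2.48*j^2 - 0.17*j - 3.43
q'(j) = -7.0*j^3 - 8.82*j^2 - 4.96*j - 0.17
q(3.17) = -299.26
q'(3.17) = -327.51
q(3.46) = -406.30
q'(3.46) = -412.87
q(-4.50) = -502.59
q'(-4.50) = 481.42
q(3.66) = -495.44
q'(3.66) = -479.67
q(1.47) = -26.55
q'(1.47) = -48.76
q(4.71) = -1227.67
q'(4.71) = -950.61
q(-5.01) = -797.64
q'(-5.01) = 683.56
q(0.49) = -4.56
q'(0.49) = -5.54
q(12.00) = -41730.91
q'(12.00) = -13425.77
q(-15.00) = -79230.13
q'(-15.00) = 21714.73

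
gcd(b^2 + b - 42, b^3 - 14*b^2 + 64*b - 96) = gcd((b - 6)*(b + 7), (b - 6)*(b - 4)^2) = b - 6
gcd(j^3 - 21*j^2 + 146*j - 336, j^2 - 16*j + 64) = j - 8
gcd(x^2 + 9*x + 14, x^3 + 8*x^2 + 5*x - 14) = x^2 + 9*x + 14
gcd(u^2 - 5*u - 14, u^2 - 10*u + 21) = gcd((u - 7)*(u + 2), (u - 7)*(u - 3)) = u - 7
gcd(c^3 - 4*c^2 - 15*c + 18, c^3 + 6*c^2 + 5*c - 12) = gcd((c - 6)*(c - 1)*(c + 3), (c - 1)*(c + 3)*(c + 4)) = c^2 + 2*c - 3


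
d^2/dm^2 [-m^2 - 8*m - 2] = -2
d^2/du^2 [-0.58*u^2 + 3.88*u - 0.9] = -1.16000000000000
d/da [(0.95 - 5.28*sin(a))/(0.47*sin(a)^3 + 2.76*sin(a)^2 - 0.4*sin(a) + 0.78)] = (4.9632*sin(a)^3 + 13.2333*sin(a)^2 - 5.244*sin(a) - 3.7384)*cos(a)/(0.2209*sin(a)^6 + 2.5944*sin(a)^5 + 7.2416*sin(a)^4 - 1.4748*sin(a)^3 + 4.4656*sin(a)^2 - 0.624*sin(a) + 0.6084)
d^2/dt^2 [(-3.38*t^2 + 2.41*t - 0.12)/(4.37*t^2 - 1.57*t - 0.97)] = (-1.13686837721616e-13*t^4 + 45.667374*t^3 - 99.71466*t^2 + 66.234342*t - 15.309774)/(83.453453*t^6 - 89.946399*t^5 - 23.25714*t^4 + 36.060545*t^3 + 5.16234*t^2 - 4.431639*t - 0.912673)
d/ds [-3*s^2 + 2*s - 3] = 2 - 6*s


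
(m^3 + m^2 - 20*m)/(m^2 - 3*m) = (m^2 + m - 20)/(m - 3)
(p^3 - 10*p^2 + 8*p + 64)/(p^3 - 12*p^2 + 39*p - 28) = (p^2 - 6*p - 16)/(p^2 - 8*p + 7)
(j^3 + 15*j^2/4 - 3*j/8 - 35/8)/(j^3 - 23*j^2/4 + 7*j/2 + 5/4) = (8*j^2 + 38*j + 35)/(2*(4*j^2 - 19*j - 5))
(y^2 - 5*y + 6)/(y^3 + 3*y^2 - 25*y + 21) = (y - 2)/(y^2 + 6*y - 7)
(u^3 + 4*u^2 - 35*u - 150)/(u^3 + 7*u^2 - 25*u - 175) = (u^2 - u - 30)/(u^2 + 2*u - 35)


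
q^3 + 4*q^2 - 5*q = q*(q - 1)*(q + 5)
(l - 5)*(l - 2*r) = l^2 - 2*l*r - 5*l + 10*r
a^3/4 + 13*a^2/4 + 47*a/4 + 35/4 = (a/4 + 1/4)*(a + 5)*(a + 7)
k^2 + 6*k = k*(k + 6)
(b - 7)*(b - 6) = b^2 - 13*b + 42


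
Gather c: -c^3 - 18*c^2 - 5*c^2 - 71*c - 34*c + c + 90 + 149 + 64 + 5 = -c^3 - 23*c^2 - 104*c + 308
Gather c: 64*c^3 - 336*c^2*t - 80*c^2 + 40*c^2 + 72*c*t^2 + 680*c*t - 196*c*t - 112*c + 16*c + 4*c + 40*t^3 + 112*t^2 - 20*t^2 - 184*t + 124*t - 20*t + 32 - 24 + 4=64*c^3 + c^2*(-336*t - 40) + c*(72*t^2 + 484*t - 92) + 40*t^3 + 92*t^2 - 80*t + 12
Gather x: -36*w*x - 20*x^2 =-36*w*x - 20*x^2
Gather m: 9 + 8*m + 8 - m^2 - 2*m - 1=-m^2 + 6*m + 16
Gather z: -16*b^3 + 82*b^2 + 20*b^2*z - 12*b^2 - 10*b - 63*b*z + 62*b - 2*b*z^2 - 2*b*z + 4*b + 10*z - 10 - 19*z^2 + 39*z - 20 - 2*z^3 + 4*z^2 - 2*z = -16*b^3 + 70*b^2 + 56*b - 2*z^3 + z^2*(-2*b - 15) + z*(20*b^2 - 65*b + 47) - 30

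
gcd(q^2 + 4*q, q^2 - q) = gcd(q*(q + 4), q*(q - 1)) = q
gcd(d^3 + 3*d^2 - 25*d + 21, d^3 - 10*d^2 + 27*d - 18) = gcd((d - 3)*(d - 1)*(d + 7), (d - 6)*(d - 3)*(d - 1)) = d^2 - 4*d + 3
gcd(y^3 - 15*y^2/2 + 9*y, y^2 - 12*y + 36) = y - 6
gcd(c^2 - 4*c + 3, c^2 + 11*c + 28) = 1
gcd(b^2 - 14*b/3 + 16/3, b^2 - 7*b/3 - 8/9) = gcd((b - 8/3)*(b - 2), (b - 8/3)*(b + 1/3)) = b - 8/3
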